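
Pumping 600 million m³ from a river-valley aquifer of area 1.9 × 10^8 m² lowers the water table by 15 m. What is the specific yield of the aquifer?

Sy ≈ 0.21

ΔV = 600 million m³ = 6 × 10^8 m³
Sy = ΔV / (A × Δh) = 6 × 10^8 m³ / (1.9 × 10^8 m² × 15 m) = 0.2105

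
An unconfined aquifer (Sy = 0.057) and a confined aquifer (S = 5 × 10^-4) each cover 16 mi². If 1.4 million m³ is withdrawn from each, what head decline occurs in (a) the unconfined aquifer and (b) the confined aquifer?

Δh_u ≈ 0.593 m; Δh_c ≈ 67.6 m

A = 16 mi² = 4.144 × 10^7 m²
ΔV = 1.4 million m³ = 1.4 × 10^6 m³
Unconfined: Δh_u = ΔV/(Sy·A) = 1.4 × 10^6/(0.057 × 4.144 × 10^7) = 0.5927 m
Confined: Δh_c = ΔV/(S·A) = 1.4 × 10^6/(5 × 10^-4 × 4.144 × 10^7) = 67.57 m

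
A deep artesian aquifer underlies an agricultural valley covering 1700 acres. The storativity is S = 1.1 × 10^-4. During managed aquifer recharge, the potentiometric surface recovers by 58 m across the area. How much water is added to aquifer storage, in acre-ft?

ΔV ≈ 35.6 acre-ft

A = 1700 acres = 6.88 × 10^6 m²
ΔV = S × A × Δh = 1.1 × 10^-4 × 6.88 × 10^6 m² × 58 m = 43890 m³
ΔV = 43890 m³ = 35.58 acre-ft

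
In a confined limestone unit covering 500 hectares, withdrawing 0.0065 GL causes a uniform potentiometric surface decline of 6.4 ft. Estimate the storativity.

S ≈ 6.7 × 10^-4

A = 500 hectares = 5 × 10^6 m²
Δh = 6.4 ft = 1.951 m
ΔV = 0.0065 GL = 6500 m³
S = ΔV / (A × Δh) = 6500 m³ / (5 × 10^6 m² × 1.951 m) = 6.664 × 10^-4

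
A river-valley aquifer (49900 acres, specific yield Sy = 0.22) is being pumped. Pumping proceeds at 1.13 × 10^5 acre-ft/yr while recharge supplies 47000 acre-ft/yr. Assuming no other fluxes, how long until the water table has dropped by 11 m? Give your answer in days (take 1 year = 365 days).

A = 49900 acres = 2.019 × 10^8 m²
ΔV = Sy × A × Δh = 0.22 × 2.019 × 10^8 × 11 = 4.887 × 10^8 m³
Net withdrawal = 1.13 × 10^5 − 47000 = 66000 acre-ft/yr = 2.23 × 10^5 m³/d
t = ΔV / Q = 4.887 × 10^8 m³ / 2.23 × 10^5 m³/d = 2191 d

t ≈ 2190 days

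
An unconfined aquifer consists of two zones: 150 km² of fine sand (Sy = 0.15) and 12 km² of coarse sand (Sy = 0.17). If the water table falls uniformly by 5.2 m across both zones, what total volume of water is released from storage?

A₁ = 150 km² = 1.5 × 10^8 m²; A₂ = 12 km² = 1.2 × 10^7 m²
ΔV₁ = 0.15 × 1.5 × 10^8 × 5.2 = 1.17 × 10^8 m³
ΔV₂ = 0.17 × 1.2 × 10^7 × 5.2 = 1.061 × 10^7 m³
ΔV = ΔV₁ + ΔV₂ = 1.276 × 10^8 m³

ΔV ≈ 1.28 × 10^8 m³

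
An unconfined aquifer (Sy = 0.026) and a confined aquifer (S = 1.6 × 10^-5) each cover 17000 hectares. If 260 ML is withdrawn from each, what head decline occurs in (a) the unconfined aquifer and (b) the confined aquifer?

Δh_u ≈ 0.0588 m; Δh_c ≈ 95.6 m

A = 17000 hectares = 1.7 × 10^8 m²
ΔV = 260 ML = 2.6 × 10^5 m³
Unconfined: Δh_u = ΔV/(Sy·A) = 2.6 × 10^5/(0.026 × 1.7 × 10^8) = 0.05882 m
Confined: Δh_c = ΔV/(S·A) = 2.6 × 10^5/(1.6 × 10^-5 × 1.7 × 10^8) = 95.59 m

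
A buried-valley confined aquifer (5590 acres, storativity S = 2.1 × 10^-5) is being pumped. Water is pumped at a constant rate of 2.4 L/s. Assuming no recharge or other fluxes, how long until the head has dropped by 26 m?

t ≈ 59.6 days

A = 5590 acres = 2.262 × 10^7 m²
ΔV = S × A × Δh = 2.1 × 10^-5 × 2.262 × 10^7 × 26 = 12350 m³
Q = 2.4 L/s = 207.4 m³/d
t = ΔV / Q = 12350 m³ / 207.4 m³/d = 59.57 d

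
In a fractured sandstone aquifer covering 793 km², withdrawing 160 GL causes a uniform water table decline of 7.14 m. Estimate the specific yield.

A = 793 km² = 7.93 × 10^8 m²
ΔV = 160 GL = 1.6 × 10^8 m³
Sy = ΔV / (A × Δh) = 1.6 × 10^8 m³ / (7.93 × 10^8 m² × 7.14 m) = 0.02826

Sy ≈ 0.028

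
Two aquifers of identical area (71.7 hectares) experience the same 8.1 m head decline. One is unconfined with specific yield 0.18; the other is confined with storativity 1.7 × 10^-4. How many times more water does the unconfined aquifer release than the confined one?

ΔV_u / ΔV_c ≈ 1060

A = 71.7 hectares = 7.17 × 10^5 m²
Unconfined: ΔV_u = Sy × A × Δh = 0.18 × 7.17 × 10^5 × 8.1 = 1.045 × 10^6 m³
Confined: ΔV_c = S × A × Δh = 1.7 × 10^-4 × 7.17 × 10^5 × 8.1 = 987.3 m³
Ratio = ΔV_u / ΔV_c = Sy / S = 0.18 / 1.7 × 10^-4 = 1059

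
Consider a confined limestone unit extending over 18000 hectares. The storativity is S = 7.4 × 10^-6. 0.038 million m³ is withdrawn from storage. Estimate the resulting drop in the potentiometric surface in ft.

A = 18000 hectares = 1.8 × 10^8 m²
ΔV = 0.038 million m³ = 38000 m³
Δh = ΔV / (S × A) = 38000 m³ / (7.4 × 10^-6 × 1.8 × 10^8 m²) = 28.53 m
Δh = 28.53 m = 93.6 ft

Δh ≈ 93.6 ft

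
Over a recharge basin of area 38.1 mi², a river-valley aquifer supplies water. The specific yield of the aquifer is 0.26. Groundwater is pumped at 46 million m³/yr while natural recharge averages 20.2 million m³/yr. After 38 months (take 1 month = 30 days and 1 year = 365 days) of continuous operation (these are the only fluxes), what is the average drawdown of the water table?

A = 38.1 mi² = 9.868 × 10^7 m²
Net abstraction = 46 − 20.2 = 25.8 million m³/yr
Q_net = 25.8 million m³/yr = 70680 m³/d
t = 38 months = 1140 d
ΔV = Q × t = 70680 m³/d × 1140 d = 8.058 × 10^7 m³
Δh = ΔV / (Sy × A) = 8.058 × 10^7 / (0.26 × 9.868 × 10^7) = 3.141 m

Δh ≈ 3.14 m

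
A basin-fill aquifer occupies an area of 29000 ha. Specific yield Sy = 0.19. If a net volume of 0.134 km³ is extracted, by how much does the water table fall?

Δh ≈ 2.43 m

A = 29000 ha = 2.9 × 10^8 m²
ΔV = 0.134 km³ = 1.34 × 10^8 m³
Δh = ΔV / (Sy × A) = 1.34 × 10^8 m³ / (0.19 × 2.9 × 10^8 m²) = 2.432 m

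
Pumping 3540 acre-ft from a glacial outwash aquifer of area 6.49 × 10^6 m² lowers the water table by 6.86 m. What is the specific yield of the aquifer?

Sy ≈ 0.098

ΔV = 3540 acre-ft = 4.367 × 10^6 m³
Sy = ΔV / (A × Δh) = 4.367 × 10^6 m³ / (6.49 × 10^6 m² × 6.86 m) = 0.09808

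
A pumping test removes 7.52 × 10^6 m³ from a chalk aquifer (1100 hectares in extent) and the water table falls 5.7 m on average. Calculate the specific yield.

Sy ≈ 0.12

A = 1100 hectares = 1.1 × 10^7 m²
Sy = ΔV / (A × Δh) = 7.52 × 10^6 m³ / (1.1 × 10^7 m² × 5.7 m) = 0.1199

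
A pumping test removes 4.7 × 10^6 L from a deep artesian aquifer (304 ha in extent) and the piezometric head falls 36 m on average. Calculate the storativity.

A = 304 ha = 3.04 × 10^6 m²
ΔV = 4.7 × 10^6 L = 4700 m³
S = ΔV / (A × Δh) = 4700 m³ / (3.04 × 10^6 m² × 36 m) = 4.295 × 10^-5

S ≈ 4.3 × 10^-5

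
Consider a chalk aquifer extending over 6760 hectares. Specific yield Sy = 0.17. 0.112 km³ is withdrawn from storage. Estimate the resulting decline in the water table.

Δh ≈ 9.75 m

A = 6760 hectares = 6.76 × 10^7 m²
ΔV = 0.112 km³ = 1.12 × 10^8 m³
Δh = ΔV / (Sy × A) = 1.12 × 10^8 m³ / (0.17 × 6.76 × 10^7 m²) = 9.746 m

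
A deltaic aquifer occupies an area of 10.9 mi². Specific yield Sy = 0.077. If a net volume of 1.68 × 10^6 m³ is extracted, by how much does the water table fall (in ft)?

A = 10.9 mi² = 2.823 × 10^7 m²
Δh = ΔV / (Sy × A) = 1.68 × 10^6 m³ / (0.077 × 2.823 × 10^7 m²) = 0.7728 m
Δh = 0.7728 m = 2.536 ft

Δh ≈ 2.54 ft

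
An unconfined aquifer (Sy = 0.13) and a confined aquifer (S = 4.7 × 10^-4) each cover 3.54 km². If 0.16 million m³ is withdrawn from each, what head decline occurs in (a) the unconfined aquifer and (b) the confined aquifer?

Δh_u ≈ 0.348 m; Δh_c ≈ 96.2 m

A = 3.54 km² = 3.54 × 10^6 m²
ΔV = 0.16 million m³ = 1.6 × 10^5 m³
Unconfined: Δh_u = ΔV/(Sy·A) = 1.6 × 10^5/(0.13 × 3.54 × 10^6) = 0.3477 m
Confined: Δh_c = ΔV/(S·A) = 1.6 × 10^5/(4.7 × 10^-4 × 3.54 × 10^6) = 96.17 m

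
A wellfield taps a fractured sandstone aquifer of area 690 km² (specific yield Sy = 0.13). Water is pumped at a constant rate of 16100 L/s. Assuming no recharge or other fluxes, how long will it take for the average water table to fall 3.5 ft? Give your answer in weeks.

t ≈ 9.83 weeks

A = 690 km² = 6.9 × 10^8 m²
Δh = 3.5 ft = 1.067 m
ΔV = Sy × A × Δh = 0.13 × 6.9 × 10^8 × 1.067 = 9.569 × 10^7 m³
Q = 16100 L/s = 1.391 × 10^6 m³/d
t = ΔV / Q = 9.569 × 10^7 m³ / 1.391 × 10^6 m³/d = 68.79 d
t = 68.79 d ≈ 9.827 weeks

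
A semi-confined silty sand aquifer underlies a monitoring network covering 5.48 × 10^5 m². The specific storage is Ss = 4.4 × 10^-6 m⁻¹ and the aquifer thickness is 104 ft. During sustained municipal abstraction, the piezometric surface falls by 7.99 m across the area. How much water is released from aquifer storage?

b = 104 ft = 31.7 m
S = Ss × b = 4.4 × 10^-6 m⁻¹ × 31.7 m = 1.395 × 10^-4
ΔV = S × A × Δh = 1.395 × 10^-4 × 5.48 × 10^5 m² × 7.99 m = 610.7 m³

ΔV ≈ 611 m³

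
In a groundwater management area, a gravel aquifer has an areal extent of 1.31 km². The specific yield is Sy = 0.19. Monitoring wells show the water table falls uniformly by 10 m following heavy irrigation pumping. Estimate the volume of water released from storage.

ΔV ≈ 2.49 × 10^6 m³

A = 1.31 km² = 1.31 × 10^6 m²
ΔV = Sy × A × Δh = 0.19 × 1.31 × 10^6 m² × 10 m = 2.489 × 10^6 m³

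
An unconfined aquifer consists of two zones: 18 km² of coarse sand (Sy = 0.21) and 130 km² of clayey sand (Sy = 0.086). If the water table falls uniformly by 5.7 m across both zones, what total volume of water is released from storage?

ΔV ≈ 8.53 × 10^7 m³

A₁ = 18 km² = 1.8 × 10^7 m²; A₂ = 130 km² = 1.3 × 10^8 m²
ΔV₁ = 0.21 × 1.8 × 10^7 × 5.7 = 2.155 × 10^7 m³
ΔV₂ = 0.086 × 1.3 × 10^8 × 5.7 = 6.373 × 10^7 m³
ΔV = ΔV₁ + ΔV₂ = 8.527 × 10^7 m³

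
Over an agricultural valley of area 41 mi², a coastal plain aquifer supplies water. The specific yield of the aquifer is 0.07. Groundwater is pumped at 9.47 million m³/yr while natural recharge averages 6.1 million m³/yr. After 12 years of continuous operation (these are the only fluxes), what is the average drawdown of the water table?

Δh ≈ 5.44 m

A = 41 mi² = 1.062 × 10^8 m²
Net abstraction = 9.47 − 6.1 = 3.37 million m³/yr
Q_net = 3.37 million m³/yr = 9233 m³/d
t = 12 years = 4380 d
ΔV = Q × t = 9233 m³/d × 4380 d = 4.044 × 10^7 m³
Δh = ΔV / (Sy × A) = 4.044 × 10^7 / (0.07 × 1.062 × 10^8) = 5.44 m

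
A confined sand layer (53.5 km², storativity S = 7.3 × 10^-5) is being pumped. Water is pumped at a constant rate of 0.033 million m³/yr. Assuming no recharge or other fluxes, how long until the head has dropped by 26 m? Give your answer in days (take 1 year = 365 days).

t ≈ 1120 days

A = 53.5 km² = 5.35 × 10^7 m²
ΔV = S × A × Δh = 7.3 × 10^-5 × 5.35 × 10^7 × 26 = 1.015 × 10^5 m³
Q = 0.033 million m³/yr = 90.41 m³/d
t = ΔV / Q = 1.015 × 10^5 m³ / 90.41 m³/d = 1123 d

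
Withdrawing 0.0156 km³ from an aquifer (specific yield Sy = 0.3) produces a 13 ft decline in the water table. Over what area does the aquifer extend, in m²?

Δh = 13 ft = 3.962 m
ΔV = 0.0156 km³ = 1.56 × 10^7 m³
A = ΔV / (Sy × Δh) = 1.56 × 10^7 / (0.3 × 3.962) = 1.312 × 10^7 m²

A ≈ 1.31 × 10^7 m²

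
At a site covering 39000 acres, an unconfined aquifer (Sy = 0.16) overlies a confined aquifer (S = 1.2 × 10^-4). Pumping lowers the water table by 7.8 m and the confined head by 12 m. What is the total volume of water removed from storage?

ΔV ≈ 1.97 × 10^8 m³

A = 39000 acres = 1.578 × 10^8 m²
Unconfined: ΔV_u = Sy × A × Δh_u = 0.16 × 1.578 × 10^8 × 7.8 = 1.97 × 10^8 m³
Confined: ΔV_c = S × A × Δh_c = 1.2 × 10^-4 × 1.578 × 10^8 × 12 = 2.273 × 10^5 m³
Total ΔV = 1.97 × 10^8 + 2.273 × 10^5 = 1.972 × 10^8 m³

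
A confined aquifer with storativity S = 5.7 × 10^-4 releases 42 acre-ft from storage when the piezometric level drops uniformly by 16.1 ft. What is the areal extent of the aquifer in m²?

A ≈ 1.85 × 10^7 m²

Δh = 16.1 ft = 4.907 m
ΔV = 42 acre-ft = 51810 m³
A = ΔV / (S × Δh) = 51810 / (5.7 × 10^-4 × 4.907) = 1.852 × 10^7 m²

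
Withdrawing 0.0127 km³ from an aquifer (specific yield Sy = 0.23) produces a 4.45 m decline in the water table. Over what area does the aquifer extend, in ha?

ΔV = 0.0127 km³ = 1.27 × 10^7 m³
A = ΔV / (Sy × Δh) = 1.27 × 10^7 / (0.23 × 4.45) = 1.241 × 10^7 m²
A = 1.241 × 10^7 m² = 1241 ha

A ≈ 1240 ha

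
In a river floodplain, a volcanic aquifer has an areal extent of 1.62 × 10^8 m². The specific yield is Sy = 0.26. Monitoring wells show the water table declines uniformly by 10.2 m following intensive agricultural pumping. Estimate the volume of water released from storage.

ΔV ≈ 4.3 × 10^8 m³

ΔV = Sy × A × Δh = 0.26 × 1.62 × 10^8 m² × 10.2 m = 4.296 × 10^8 m³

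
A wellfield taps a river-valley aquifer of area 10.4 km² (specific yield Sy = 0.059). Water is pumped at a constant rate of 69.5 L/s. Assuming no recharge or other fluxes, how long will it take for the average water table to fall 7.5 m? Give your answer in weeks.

t ≈ 109 weeks

A = 10.4 km² = 1.04 × 10^7 m²
ΔV = Sy × A × Δh = 0.059 × 1.04 × 10^7 × 7.5 = 4.602 × 10^6 m³
Q = 69.5 L/s = 6005 m³/d
t = ΔV / Q = 4.602 × 10^6 m³ / 6005 m³/d = 766.4 d
t = 766.4 d ≈ 109.5 weeks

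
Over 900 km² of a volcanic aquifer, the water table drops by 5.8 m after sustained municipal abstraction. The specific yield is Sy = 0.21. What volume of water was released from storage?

ΔV ≈ 1.1 × 10^9 m³

A = 900 km² = 9 × 10^8 m²
ΔV = Sy × A × Δh = 0.21 × 9 × 10^8 m² × 5.8 m = 1.096 × 10^9 m³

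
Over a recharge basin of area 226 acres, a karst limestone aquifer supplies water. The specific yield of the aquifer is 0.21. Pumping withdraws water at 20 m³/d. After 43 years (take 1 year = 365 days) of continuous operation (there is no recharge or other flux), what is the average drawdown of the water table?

Δh ≈ 1.63 m

A = 226 acres = 9.146 × 10^5 m²
t = 43 years = 15700 d
ΔV = Q × t = 20 m³/d × 15700 d = 3.139 × 10^5 m³
Δh = ΔV / (Sy × A) = 3.139 × 10^5 / (0.21 × 9.146 × 10^5) = 1.634 m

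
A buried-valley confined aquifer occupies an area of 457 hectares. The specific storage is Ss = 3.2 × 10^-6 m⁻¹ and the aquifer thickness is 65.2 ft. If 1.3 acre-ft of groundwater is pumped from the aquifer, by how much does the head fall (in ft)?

b = 65.2 ft = 19.87 m
S = Ss × b = 3.2 × 10^-6 m⁻¹ × 19.87 m = 6.359 × 10^-5
A = 457 hectares = 4.57 × 10^6 m²
ΔV = 1.3 acre-ft = 1604 m³
Δh = ΔV / (S × A) = 1604 m³ / (6.359 × 10^-5 × 4.57 × 10^6 m²) = 5.518 m
Δh = 5.518 m = 18.1 ft

Δh ≈ 18.1 ft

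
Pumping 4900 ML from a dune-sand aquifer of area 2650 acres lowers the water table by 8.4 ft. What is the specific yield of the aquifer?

A = 2650 acres = 1.072 × 10^7 m²
Δh = 8.4 ft = 2.56 m
ΔV = 4900 ML = 4.9 × 10^6 m³
Sy = ΔV / (A × Δh) = 4.9 × 10^6 m³ / (1.072 × 10^7 m² × 2.56 m) = 0.1785

Sy ≈ 0.18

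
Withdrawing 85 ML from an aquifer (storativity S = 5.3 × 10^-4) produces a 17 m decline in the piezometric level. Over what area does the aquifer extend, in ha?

A ≈ 943 ha

ΔV = 85 ML = 85000 m³
A = ΔV / (S × Δh) = 85000 / (5.3 × 10^-4 × 17) = 9.434 × 10^6 m²
A = 9.434 × 10^6 m² = 943.4 ha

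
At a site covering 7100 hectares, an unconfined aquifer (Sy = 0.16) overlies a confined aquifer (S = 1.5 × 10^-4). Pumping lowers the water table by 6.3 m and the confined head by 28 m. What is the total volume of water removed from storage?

ΔV ≈ 7.19 × 10^7 m³

A = 7100 hectares = 7.1 × 10^7 m²
Unconfined: ΔV_u = Sy × A × Δh_u = 0.16 × 7.1 × 10^7 × 6.3 = 7.157 × 10^7 m³
Confined: ΔV_c = S × A × Δh_c = 1.5 × 10^-4 × 7.1 × 10^7 × 28 = 2.982 × 10^5 m³
Total ΔV = 7.157 × 10^7 + 2.982 × 10^5 = 7.187 × 10^7 m³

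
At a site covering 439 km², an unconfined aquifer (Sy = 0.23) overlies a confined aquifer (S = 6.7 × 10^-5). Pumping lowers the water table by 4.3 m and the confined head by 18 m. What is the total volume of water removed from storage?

A = 439 km² = 4.39 × 10^8 m²
Unconfined: ΔV_u = Sy × A × Δh_u = 0.23 × 4.39 × 10^8 × 4.3 = 4.342 × 10^8 m³
Confined: ΔV_c = S × A × Δh_c = 6.7 × 10^-5 × 4.39 × 10^8 × 18 = 5.294 × 10^5 m³
Total ΔV = 4.342 × 10^8 + 5.294 × 10^5 = 4.347 × 10^8 m³

ΔV ≈ 4.35 × 10^8 m³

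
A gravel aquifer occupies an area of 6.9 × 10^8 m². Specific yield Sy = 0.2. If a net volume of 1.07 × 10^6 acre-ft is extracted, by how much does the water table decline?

ΔV = 1.07 × 10^6 acre-ft = 1.32 × 10^9 m³
Δh = ΔV / (Sy × A) = 1.32 × 10^9 m³ / (0.2 × 6.9 × 10^8 m²) = 9.564 m

Δh ≈ 9.56 m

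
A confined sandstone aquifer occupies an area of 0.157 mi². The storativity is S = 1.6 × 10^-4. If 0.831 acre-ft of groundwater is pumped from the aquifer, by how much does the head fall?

Δh ≈ 15.8 m

A = 0.157 mi² = 4.066 × 10^5 m²
ΔV = 0.831 acre-ft = 1025 m³
Δh = ΔV / (S × A) = 1025 m³ / (1.6 × 10^-4 × 4.066 × 10^5 m²) = 15.75 m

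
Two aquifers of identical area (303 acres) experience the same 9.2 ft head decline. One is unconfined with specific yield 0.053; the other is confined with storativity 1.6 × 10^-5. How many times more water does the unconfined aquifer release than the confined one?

A = 303 acres = 1.226 × 10^6 m²
Δh = 9.2 ft = 2.804 m
Unconfined: ΔV_u = Sy × A × Δh = 0.053 × 1.226 × 10^6 × 2.804 = 1.822 × 10^5 m³
Confined: ΔV_c = S × A × Δh = 1.6 × 10^-5 × 1.226 × 10^6 × 2.804 = 55.02 m³
Ratio = ΔV_u / ΔV_c = Sy / S = 0.053 / 1.6 × 10^-5 = 3312

ΔV_u / ΔV_c ≈ 3310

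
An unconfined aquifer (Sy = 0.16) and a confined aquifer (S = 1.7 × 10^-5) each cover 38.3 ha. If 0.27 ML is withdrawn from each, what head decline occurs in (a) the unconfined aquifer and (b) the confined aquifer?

Δh_u ≈ 0.00441 m; Δh_c ≈ 41.5 m

A = 38.3 ha = 3.83 × 10^5 m²
ΔV = 0.27 ML = 270 m³
Unconfined: Δh_u = ΔV/(Sy·A) = 270/(0.16 × 3.83 × 10^5) = 0.004406 m
Confined: Δh_c = ΔV/(S·A) = 270/(1.7 × 10^-5 × 3.83 × 10^5) = 41.47 m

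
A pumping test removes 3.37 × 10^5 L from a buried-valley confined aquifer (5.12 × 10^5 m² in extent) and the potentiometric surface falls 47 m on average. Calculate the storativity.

ΔV = 3.37 × 10^5 L = 337 m³
S = ΔV / (A × Δh) = 337 m³ / (5.12 × 10^5 m² × 47 m) = 1.4 × 10^-5

S ≈ 1.4 × 10^-5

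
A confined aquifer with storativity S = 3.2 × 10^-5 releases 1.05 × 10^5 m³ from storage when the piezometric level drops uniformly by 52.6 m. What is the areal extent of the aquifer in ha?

A ≈ 6240 ha

A = ΔV / (S × Δh) = 1.05 × 10^5 / (3.2 × 10^-5 × 52.6) = 6.238 × 10^7 m²
A = 6.238 × 10^7 m² = 6238 ha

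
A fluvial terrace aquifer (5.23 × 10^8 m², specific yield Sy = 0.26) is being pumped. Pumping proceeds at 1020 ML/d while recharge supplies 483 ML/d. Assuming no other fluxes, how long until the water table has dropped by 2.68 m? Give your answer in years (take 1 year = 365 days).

ΔV = Sy × A × Δh = 0.26 × 5.23 × 10^8 × 2.68 = 3.644 × 10^8 m³
Net withdrawal = 1020 − 483 = 537 ML/d = 5.37 × 10^5 m³/d
t = ΔV / Q = 3.644 × 10^8 m³ / 5.37 × 10^5 m³/d = 678.6 d
t = 678.6 d ≈ 1.859 years

t ≈ 1.86 years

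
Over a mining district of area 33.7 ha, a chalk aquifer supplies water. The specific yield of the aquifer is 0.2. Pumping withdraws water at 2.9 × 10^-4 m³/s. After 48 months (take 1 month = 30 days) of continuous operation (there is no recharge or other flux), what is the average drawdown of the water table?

Δh ≈ 0.535 m

A = 33.7 ha = 3.37 × 10^5 m²
Q = 2.9 × 10^-4 m³/s = 25.06 m³/d
t = 48 months = 1440 d
ΔV = Q × t = 25.06 m³/d × 1440 d = 36080 m³
Δh = ΔV / (Sy × A) = 36080 / (0.2 × 3.37 × 10^5) = 0.5353 m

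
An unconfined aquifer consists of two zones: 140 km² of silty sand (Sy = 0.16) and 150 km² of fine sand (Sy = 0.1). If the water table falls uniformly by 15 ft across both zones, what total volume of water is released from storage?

A₁ = 140 km² = 1.4 × 10^8 m²; A₂ = 150 km² = 1.5 × 10^8 m²
Δh = 15 ft = 4.572 m
ΔV₁ = 0.16 × 1.4 × 10^8 × 4.572 = 1.024 × 10^8 m³
ΔV₂ = 0.1 × 1.5 × 10^8 × 4.572 = 6.858 × 10^7 m³
ΔV = ΔV₁ + ΔV₂ = 1.71 × 10^8 m³

ΔV ≈ 1.71 × 10^8 m³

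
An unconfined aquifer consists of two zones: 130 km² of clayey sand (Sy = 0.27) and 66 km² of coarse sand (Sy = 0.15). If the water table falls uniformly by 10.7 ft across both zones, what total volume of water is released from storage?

A₁ = 130 km² = 1.3 × 10^8 m²; A₂ = 66 km² = 6.6 × 10^7 m²
Δh = 10.7 ft = 3.261 m
ΔV₁ = 0.27 × 1.3 × 10^8 × 3.261 = 1.145 × 10^8 m³
ΔV₂ = 0.15 × 6.6 × 10^7 × 3.261 = 3.229 × 10^7 m³
ΔV = ΔV₁ + ΔV₂ = 1.468 × 10^8 m³

ΔV ≈ 1.47 × 10^8 m³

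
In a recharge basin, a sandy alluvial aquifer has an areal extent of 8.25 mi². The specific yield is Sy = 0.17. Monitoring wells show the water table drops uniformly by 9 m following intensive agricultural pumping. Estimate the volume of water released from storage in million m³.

ΔV ≈ 32.7 million m³

A = 8.25 mi² = 2.137 × 10^7 m²
ΔV = Sy × A × Δh = 0.17 × 2.137 × 10^7 m² × 9 m = 3.269 × 10^7 m³
ΔV = 3.269 × 10^7 m³ = 32.69 million m³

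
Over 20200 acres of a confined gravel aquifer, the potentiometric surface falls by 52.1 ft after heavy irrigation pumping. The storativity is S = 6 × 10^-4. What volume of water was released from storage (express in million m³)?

A = 20200 acres = 8.175 × 10^7 m²
Δh = 52.1 ft = 15.88 m
ΔV = S × A × Δh = 6 × 10^-4 × 8.175 × 10^7 m² × 15.88 m = 7.789 × 10^5 m³
ΔV = 7.789 × 10^5 m³ = 0.7789 million m³

ΔV ≈ 0.779 million m³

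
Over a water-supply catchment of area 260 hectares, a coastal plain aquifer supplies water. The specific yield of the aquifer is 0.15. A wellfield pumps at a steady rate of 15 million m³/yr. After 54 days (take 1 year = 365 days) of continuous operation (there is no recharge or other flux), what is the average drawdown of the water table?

A = 260 hectares = 2.6 × 10^6 m²
Q = 15 million m³/yr = 41100 m³/d
ΔV = Q × t = 41100 m³/d × 54 d = 2.219 × 10^6 m³
Δh = ΔV / (Sy × A) = 2.219 × 10^6 / (0.15 × 2.6 × 10^6) = 5.69 m

Δh ≈ 5.69 m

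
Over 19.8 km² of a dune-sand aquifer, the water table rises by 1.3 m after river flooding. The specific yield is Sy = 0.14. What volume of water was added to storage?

A = 19.8 km² = 1.98 × 10^7 m²
ΔV = Sy × A × Δh = 0.14 × 1.98 × 10^7 m² × 1.3 m = 3.604 × 10^6 m³

ΔV ≈ 3.6 × 10^6 m³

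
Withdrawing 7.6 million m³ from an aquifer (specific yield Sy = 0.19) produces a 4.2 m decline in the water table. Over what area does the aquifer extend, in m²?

A ≈ 9.52 × 10^6 m²

ΔV = 7.6 million m³ = 7.6 × 10^6 m³
A = ΔV / (Sy × Δh) = 7.6 × 10^6 / (0.19 × 4.2) = 9.524 × 10^6 m²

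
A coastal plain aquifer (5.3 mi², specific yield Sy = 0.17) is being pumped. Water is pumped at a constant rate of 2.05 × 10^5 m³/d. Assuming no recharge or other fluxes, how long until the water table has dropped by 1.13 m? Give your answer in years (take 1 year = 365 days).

t ≈ 0.0352 years

A = 5.3 mi² = 1.373 × 10^7 m²
ΔV = Sy × A × Δh = 0.17 × 1.373 × 10^7 × 1.13 = 2.637 × 10^6 m³
t = ΔV / Q = 2.637 × 10^6 m³ / 2.05 × 10^5 m³/d = 12.86 d
t = 12.86 d ≈ 0.03524 years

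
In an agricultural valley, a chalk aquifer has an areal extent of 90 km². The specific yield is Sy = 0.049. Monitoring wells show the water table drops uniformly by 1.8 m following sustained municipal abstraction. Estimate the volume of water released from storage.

ΔV ≈ 7.94 × 10^6 m³

A = 90 km² = 9 × 10^7 m²
ΔV = Sy × A × Δh = 0.049 × 9 × 10^7 m² × 1.8 m = 7.938 × 10^6 m³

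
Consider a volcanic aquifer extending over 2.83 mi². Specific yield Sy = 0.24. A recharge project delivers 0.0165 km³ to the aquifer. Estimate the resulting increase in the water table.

A = 2.83 mi² = 7.33 × 10^6 m²
ΔV = 0.0165 km³ = 1.65 × 10^7 m³
Δh = ΔV / (Sy × A) = 1.65 × 10^7 m³ / (0.24 × 7.33 × 10^6 m²) = 9.38 m

Δh ≈ 9.38 m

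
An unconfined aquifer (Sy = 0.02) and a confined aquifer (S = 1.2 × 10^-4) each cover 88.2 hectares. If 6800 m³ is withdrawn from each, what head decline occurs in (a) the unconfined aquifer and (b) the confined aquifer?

A = 88.2 hectares = 8.82 × 10^5 m²
Unconfined: Δh_u = ΔV/(Sy·A) = 6800/(0.02 × 8.82 × 10^5) = 0.3855 m
Confined: Δh_c = ΔV/(S·A) = 6800/(1.2 × 10^-4 × 8.82 × 10^5) = 64.25 m

Δh_u ≈ 0.385 m; Δh_c ≈ 64.2 m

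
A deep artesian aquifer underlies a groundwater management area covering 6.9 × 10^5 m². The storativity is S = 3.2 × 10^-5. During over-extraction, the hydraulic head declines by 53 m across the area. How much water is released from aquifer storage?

ΔV = S × A × Δh = 3.2 × 10^-5 × 6.9 × 10^5 m² × 53 m = 1170 m³

ΔV ≈ 1170 m³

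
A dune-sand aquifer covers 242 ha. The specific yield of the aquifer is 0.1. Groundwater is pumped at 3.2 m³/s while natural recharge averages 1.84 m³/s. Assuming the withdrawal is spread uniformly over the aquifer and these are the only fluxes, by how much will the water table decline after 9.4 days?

A = 242 ha = 2.42 × 10^6 m²
Net abstraction = 3.2 − 1.84 = 1.36 m³/s
Q_net = 1.36 m³/s = 1.175 × 10^5 m³/d
ΔV = Q × t = 1.175 × 10^5 m³/d × 9.4 d = 1.105 × 10^6 m³
Δh = ΔV / (Sy × A) = 1.105 × 10^6 / (0.1 × 2.42 × 10^6) = 4.564 m

Δh ≈ 4.56 m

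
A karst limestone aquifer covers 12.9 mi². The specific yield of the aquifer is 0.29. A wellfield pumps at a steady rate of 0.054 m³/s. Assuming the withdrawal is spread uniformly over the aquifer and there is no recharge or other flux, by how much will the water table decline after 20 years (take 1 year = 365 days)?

Δh ≈ 3.52 m

A = 12.9 mi² = 3.341 × 10^7 m²
Q = 0.054 m³/s = 4666 m³/d
t = 20 years = 7300 d
ΔV = Q × t = 4666 m³/d × 7300 d = 3.406 × 10^7 m³
Δh = ΔV / (Sy × A) = 3.406 × 10^7 / (0.29 × 3.341 × 10^7) = 3.515 m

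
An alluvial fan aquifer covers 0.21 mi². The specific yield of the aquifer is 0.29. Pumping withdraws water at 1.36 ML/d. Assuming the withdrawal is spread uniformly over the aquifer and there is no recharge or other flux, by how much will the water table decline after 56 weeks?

A = 0.21 mi² = 5.439 × 10^5 m²
Q = 1.36 ML/d = 1360 m³/d
t = 56 weeks = 392 d
ΔV = Q × t = 1360 m³/d × 392 d = 5.331 × 10^5 m³
Δh = ΔV / (Sy × A) = 5.331 × 10^5 / (0.29 × 5.439 × 10^5) = 3.38 m

Δh ≈ 3.38 m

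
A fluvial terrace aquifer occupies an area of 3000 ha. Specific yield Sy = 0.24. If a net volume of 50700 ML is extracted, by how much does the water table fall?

Δh ≈ 7.04 m

A = 3000 ha = 3 × 10^7 m²
ΔV = 50700 ML = 5.07 × 10^7 m³
Δh = ΔV / (Sy × A) = 5.07 × 10^7 m³ / (0.24 × 3 × 10^7 m²) = 7.042 m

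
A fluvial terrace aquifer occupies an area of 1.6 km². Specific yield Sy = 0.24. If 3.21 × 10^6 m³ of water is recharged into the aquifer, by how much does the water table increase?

Δh ≈ 8.36 m

A = 1.6 km² = 1.6 × 10^6 m²
Δh = ΔV / (Sy × A) = 3.21 × 10^6 m³ / (0.24 × 1.6 × 10^6 m²) = 8.359 m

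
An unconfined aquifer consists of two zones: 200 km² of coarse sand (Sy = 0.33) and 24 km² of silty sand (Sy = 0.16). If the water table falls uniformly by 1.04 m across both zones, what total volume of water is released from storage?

A₁ = 200 km² = 2 × 10^8 m²; A₂ = 24 km² = 2.4 × 10^7 m²
ΔV₁ = 0.33 × 2 × 10^8 × 1.04 = 6.864 × 10^7 m³
ΔV₂ = 0.16 × 2.4 × 10^7 × 1.04 = 3.994 × 10^6 m³
ΔV = ΔV₁ + ΔV₂ = 7.263 × 10^7 m³

ΔV ≈ 7.26 × 10^7 m³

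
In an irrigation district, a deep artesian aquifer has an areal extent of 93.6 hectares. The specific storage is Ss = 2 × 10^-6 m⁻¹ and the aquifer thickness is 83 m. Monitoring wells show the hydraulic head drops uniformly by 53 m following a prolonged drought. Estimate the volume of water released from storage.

S = Ss × b = 2 × 10^-6 m⁻¹ × 83 m = 1.66 × 10^-4
A = 93.6 hectares = 9.36 × 10^5 m²
ΔV = S × A × Δh = 1.66 × 10^-4 × 9.36 × 10^5 m² × 53 m = 8235 m³

ΔV ≈ 8230 m³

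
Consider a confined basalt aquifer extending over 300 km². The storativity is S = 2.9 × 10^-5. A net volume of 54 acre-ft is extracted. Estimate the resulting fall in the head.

A = 300 km² = 3 × 10^8 m²
ΔV = 54 acre-ft = 66610 m³
Δh = ΔV / (S × A) = 66610 m³ / (2.9 × 10^-5 × 3 × 10^8 m²) = 7.656 m

Δh ≈ 7.66 m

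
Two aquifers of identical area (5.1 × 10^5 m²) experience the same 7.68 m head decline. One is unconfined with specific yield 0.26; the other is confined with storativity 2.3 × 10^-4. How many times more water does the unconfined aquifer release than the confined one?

Unconfined: ΔV_u = Sy × A × Δh = 0.26 × 5.1 × 10^5 × 7.68 = 1.018 × 10^6 m³
Confined: ΔV_c = S × A × Δh = 2.3 × 10^-4 × 5.1 × 10^5 × 7.68 = 900.9 m³
Ratio = ΔV_u / ΔV_c = Sy / S = 0.26 / 2.3 × 10^-4 = 1130

ΔV_u / ΔV_c ≈ 1130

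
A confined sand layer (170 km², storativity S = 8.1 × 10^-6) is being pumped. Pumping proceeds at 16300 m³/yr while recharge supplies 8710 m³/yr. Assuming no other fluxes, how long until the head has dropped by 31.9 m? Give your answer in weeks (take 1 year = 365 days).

A = 170 km² = 1.7 × 10^8 m²
ΔV = S × A × Δh = 8.1 × 10^-6 × 1.7 × 10^8 × 31.9 = 43930 m³
Net withdrawal = 16300 − 8710 = 7590 m³/yr = 20.79 m³/d
t = ΔV / Q = 43930 m³ / 20.79 m³/d = 2112 d
t = 2112 d ≈ 301.8 weeks

t ≈ 302 weeks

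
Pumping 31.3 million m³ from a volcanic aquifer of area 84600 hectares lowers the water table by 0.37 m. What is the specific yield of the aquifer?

Sy ≈ 0.1

A = 84600 hectares = 8.46 × 10^8 m²
ΔV = 31.3 million m³ = 3.13 × 10^7 m³
Sy = ΔV / (A × Δh) = 3.13 × 10^7 m³ / (8.46 × 10^8 m² × 0.37 m) = 0.09999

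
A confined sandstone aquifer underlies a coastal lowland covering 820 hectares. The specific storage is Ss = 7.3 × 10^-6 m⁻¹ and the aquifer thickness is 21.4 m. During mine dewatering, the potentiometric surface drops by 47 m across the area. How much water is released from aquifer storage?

S = Ss × b = 7.3 × 10^-6 m⁻¹ × 21.4 m = 1.562 × 10^-4
A = 820 hectares = 8.2 × 10^6 m²
ΔV = S × A × Δh = 1.562 × 10^-4 × 8.2 × 10^6 m² × 47 m = 60210 m³

ΔV ≈ 60200 m³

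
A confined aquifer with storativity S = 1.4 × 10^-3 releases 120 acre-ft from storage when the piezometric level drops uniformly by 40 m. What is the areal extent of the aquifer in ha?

ΔV = 120 acre-ft = 1.48 × 10^5 m³
A = ΔV / (S × Δh) = 1.48 × 10^5 / (0.0014 × 40) = 2.643 × 10^6 m²
A = 2.643 × 10^6 m² = 264.3 ha

A ≈ 264 ha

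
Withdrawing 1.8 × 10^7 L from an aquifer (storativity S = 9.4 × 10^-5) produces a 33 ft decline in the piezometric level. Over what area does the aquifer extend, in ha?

Δh = 33 ft = 10.06 m
ΔV = 1.8 × 10^7 L = 18000 m³
A = ΔV / (S × Δh) = 18000 / (9.4 × 10^-5 × 10.06) = 1.904 × 10^7 m²
A = 1.904 × 10^7 m² = 1904 ha

A ≈ 1900 ha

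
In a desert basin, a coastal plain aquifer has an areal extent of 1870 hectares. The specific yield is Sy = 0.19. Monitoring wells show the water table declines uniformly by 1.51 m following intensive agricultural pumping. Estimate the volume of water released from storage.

A = 1870 hectares = 1.87 × 10^7 m²
ΔV = Sy × A × Δh = 0.19 × 1.87 × 10^7 m² × 1.51 m = 5.365 × 10^6 m³

ΔV ≈ 5.37 × 10^6 m³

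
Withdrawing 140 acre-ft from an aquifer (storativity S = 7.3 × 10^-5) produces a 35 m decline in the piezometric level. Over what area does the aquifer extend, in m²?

A ≈ 6.76 × 10^7 m²

ΔV = 140 acre-ft = 1.727 × 10^5 m³
A = ΔV / (S × Δh) = 1.727 × 10^5 / (7.3 × 10^-5 × 35) = 6.759 × 10^7 m²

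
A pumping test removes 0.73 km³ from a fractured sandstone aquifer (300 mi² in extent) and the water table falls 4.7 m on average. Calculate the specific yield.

Sy ≈ 0.2

A = 300 mi² = 7.77 × 10^8 m²
ΔV = 0.73 km³ = 7.3 × 10^8 m³
Sy = ΔV / (A × Δh) = 7.3 × 10^8 m³ / (7.77 × 10^8 m² × 4.7 m) = 0.1999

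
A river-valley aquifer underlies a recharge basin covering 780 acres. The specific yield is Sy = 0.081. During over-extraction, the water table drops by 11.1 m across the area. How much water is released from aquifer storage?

A = 780 acres = 3.157 × 10^6 m²
ΔV = Sy × A × Δh = 0.081 × 3.157 × 10^6 m² × 11.1 m = 2.838 × 10^6 m³

ΔV ≈ 2.84 × 10^6 m³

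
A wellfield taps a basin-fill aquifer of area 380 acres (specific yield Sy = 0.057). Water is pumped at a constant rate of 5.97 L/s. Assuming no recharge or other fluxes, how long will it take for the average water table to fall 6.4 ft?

t ≈ 331 days

A = 380 acres = 1.538 × 10^6 m²
Δh = 6.4 ft = 1.951 m
ΔV = Sy × A × Δh = 0.057 × 1.538 × 10^6 × 1.951 = 1.71 × 10^5 m³
Q = 5.97 L/s = 515.8 m³/d
t = ΔV / Q = 1.71 × 10^5 m³ / 515.8 m³/d = 331.5 d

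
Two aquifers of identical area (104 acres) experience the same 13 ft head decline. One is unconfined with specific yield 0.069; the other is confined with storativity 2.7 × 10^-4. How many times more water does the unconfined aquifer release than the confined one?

ΔV_u / ΔV_c ≈ 256

A = 104 acres = 4.209 × 10^5 m²
Δh = 13 ft = 3.962 m
Unconfined: ΔV_u = Sy × A × Δh = 0.069 × 4.209 × 10^5 × 3.962 = 1.151 × 10^5 m³
Confined: ΔV_c = S × A × Δh = 2.7 × 10^-4 × 4.209 × 10^5 × 3.962 = 450.3 m³
Ratio = ΔV_u / ΔV_c = Sy / S = 0.069 / 2.7 × 10^-4 = 255.6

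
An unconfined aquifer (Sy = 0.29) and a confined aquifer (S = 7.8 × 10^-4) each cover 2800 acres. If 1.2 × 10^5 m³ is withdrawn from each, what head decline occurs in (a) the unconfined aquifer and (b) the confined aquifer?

Δh_u ≈ 0.0365 m; Δh_c ≈ 13.6 m

A = 2800 acres = 1.133 × 10^7 m²
Unconfined: Δh_u = ΔV/(Sy·A) = 1.2 × 10^5/(0.29 × 1.133 × 10^7) = 0.03652 m
Confined: Δh_c = ΔV/(S·A) = 1.2 × 10^5/(7.8 × 10^-4 × 1.133 × 10^7) = 13.58 m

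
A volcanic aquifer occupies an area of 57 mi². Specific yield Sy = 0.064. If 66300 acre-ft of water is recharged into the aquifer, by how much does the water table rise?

Δh ≈ 8.66 m

A = 57 mi² = 1.476 × 10^8 m²
ΔV = 66300 acre-ft = 8.178 × 10^7 m³
Δh = ΔV / (Sy × A) = 8.178 × 10^7 m³ / (0.064 × 1.476 × 10^8 m²) = 8.656 m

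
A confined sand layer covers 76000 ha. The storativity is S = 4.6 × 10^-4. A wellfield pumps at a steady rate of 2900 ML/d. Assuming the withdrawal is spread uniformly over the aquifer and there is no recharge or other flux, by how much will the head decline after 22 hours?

Δh ≈ 7.6 m

A = 76000 ha = 7.6 × 10^8 m²
Q = 2900 ML/d = 2.9 × 10^6 m³/d
t = 22 hours = 0.9167 d
ΔV = Q × t = 2.9 × 10^6 m³/d × 0.9167 d = 2.658 × 10^6 m³
Δh = ΔV / (S × A) = 2.658 × 10^6 / (4.6 × 10^-4 × 7.6 × 10^8) = 7.604 m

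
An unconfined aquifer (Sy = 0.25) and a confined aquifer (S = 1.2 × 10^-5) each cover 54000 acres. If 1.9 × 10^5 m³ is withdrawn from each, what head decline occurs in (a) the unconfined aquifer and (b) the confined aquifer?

Δh_u ≈ 0.00348 m; Δh_c ≈ 72.5 m

A = 54000 acres = 2.185 × 10^8 m²
Unconfined: Δh_u = ΔV/(Sy·A) = 1.9 × 10^5/(0.25 × 2.185 × 10^8) = 0.003478 m
Confined: Δh_c = ΔV/(S·A) = 1.9 × 10^5/(1.2 × 10^-5 × 2.185 × 10^8) = 72.45 m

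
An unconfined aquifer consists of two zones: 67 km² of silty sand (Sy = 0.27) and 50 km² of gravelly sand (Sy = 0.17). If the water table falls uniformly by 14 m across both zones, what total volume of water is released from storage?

A₁ = 67 km² = 6.7 × 10^7 m²; A₂ = 50 km² = 5 × 10^7 m²
ΔV₁ = 0.27 × 6.7 × 10^7 × 14 = 2.533 × 10^8 m³
ΔV₂ = 0.17 × 5 × 10^7 × 14 = 1.19 × 10^8 m³
ΔV = ΔV₁ + ΔV₂ = 3.723 × 10^8 m³

ΔV ≈ 3.72 × 10^8 m³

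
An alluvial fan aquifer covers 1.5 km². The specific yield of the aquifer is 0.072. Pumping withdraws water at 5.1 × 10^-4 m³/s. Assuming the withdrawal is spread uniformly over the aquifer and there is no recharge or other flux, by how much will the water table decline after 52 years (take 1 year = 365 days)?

A = 1.5 km² = 1.5 × 10^6 m²
Q = 5.1 × 10^-4 m³/s = 44.06 m³/d
t = 52 years = 18980 d
ΔV = Q × t = 44.06 m³/d × 18980 d = 8.363 × 10^5 m³
Δh = ΔV / (Sy × A) = 8.363 × 10^5 / (0.072 × 1.5 × 10^6) = 7.744 m

Δh ≈ 7.74 m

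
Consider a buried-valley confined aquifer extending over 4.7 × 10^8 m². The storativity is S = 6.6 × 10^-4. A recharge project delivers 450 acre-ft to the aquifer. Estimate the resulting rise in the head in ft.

Δh ≈ 5.87 ft

ΔV = 450 acre-ft = 5.551 × 10^5 m³
Δh = ΔV / (S × A) = 5.551 × 10^5 m³ / (6.6 × 10^-4 × 4.7 × 10^8 m²) = 1.789 m
Δh = 1.789 m = 5.871 ft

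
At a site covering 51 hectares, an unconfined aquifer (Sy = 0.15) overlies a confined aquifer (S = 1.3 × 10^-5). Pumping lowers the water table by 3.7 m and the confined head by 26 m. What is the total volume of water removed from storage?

A = 51 hectares = 5.1 × 10^5 m²
Unconfined: ΔV_u = Sy × A × Δh_u = 0.15 × 5.1 × 10^5 × 3.7 = 2.83 × 10^5 m³
Confined: ΔV_c = S × A × Δh_c = 1.3 × 10^-5 × 5.1 × 10^5 × 26 = 172.4 m³
Total ΔV = 2.83 × 10^5 + 172.4 = 2.832 × 10^5 m³

ΔV ≈ 2.83 × 10^5 m³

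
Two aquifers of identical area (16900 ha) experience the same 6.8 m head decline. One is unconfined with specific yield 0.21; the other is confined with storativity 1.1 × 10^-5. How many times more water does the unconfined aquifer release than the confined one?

A = 16900 ha = 1.69 × 10^8 m²
Unconfined: ΔV_u = Sy × A × Δh = 0.21 × 1.69 × 10^8 × 6.8 = 2.413 × 10^8 m³
Confined: ΔV_c = S × A × Δh = 1.1 × 10^-5 × 1.69 × 10^8 × 6.8 = 12640 m³
Ratio = ΔV_u / ΔV_c = Sy / S = 0.21 / 1.1 × 10^-5 = 19090

ΔV_u / ΔV_c ≈ 19100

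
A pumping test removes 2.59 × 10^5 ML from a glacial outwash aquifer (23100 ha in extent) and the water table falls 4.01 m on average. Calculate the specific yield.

Sy ≈ 0.28

A = 23100 ha = 2.31 × 10^8 m²
ΔV = 2.59 × 10^5 ML = 2.59 × 10^8 m³
Sy = ΔV / (A × Δh) = 2.59 × 10^8 m³ / (2.31 × 10^8 m² × 4.01 m) = 0.2796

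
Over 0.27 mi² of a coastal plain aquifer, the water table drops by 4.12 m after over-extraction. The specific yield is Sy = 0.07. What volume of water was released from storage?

ΔV ≈ 2.02 × 10^5 m³

A = 0.27 mi² = 6.993 × 10^5 m²
ΔV = Sy × A × Δh = 0.07 × 6.993 × 10^5 m² × 4.12 m = 2.017 × 10^5 m³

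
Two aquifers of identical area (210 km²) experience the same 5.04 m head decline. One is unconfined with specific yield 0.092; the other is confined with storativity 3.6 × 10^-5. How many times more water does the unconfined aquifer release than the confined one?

A = 210 km² = 2.1 × 10^8 m²
Unconfined: ΔV_u = Sy × A × Δh = 0.092 × 2.1 × 10^8 × 5.04 = 9.737 × 10^7 m³
Confined: ΔV_c = S × A × Δh = 3.6 × 10^-5 × 2.1 × 10^8 × 5.04 = 38100 m³
Ratio = ΔV_u / ΔV_c = Sy / S = 0.092 / 3.6 × 10^-5 = 2556

ΔV_u / ΔV_c ≈ 2560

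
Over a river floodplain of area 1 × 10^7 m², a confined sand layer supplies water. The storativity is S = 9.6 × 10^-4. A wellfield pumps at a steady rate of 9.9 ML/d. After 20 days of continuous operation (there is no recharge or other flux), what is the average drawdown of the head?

Q = 9.9 ML/d = 9900 m³/d
ΔV = Q × t = 9900 m³/d × 20 d = 1.98 × 10^5 m³
Δh = ΔV / (S × A) = 1.98 × 10^5 / (9.6 × 10^-4 × 1 × 10^7) = 20.62 m

Δh ≈ 20.6 m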